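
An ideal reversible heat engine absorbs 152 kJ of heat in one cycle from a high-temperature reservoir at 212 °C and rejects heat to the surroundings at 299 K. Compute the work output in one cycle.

W ≈ 58.32 kJ

T_H = 212 °C → 212 + 273.15 = 485.15 K.
For a reversible engine, η = 1 − T_C/T_H = 1 − 299.00/485.15 = 0.3837.
W = η·Q_H = 0.3837 × 152 = 58.32 kJ.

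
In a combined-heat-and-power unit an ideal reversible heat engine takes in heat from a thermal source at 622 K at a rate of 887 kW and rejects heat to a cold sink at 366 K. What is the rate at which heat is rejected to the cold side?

Q̇_C ≈ 522 kW

Since the cycle is reversible, η = 1 − T_C/T_H = 1 − 366.00/622.00 = 0.4116.
For a reversible cycle Q_C/Q_H = T_C/T_H, so Q_C = 887 × 366.00/622.00 = 522 kW.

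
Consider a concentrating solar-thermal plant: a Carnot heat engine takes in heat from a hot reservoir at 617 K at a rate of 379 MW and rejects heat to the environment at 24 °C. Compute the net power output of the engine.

Ẇ ≈ 196 MW

T_C = 24 °C → 24 + 273.15 = 297.15 K.
Since the cycle is reversible, η = 1 − T_C/T_H = 1 − 297.15/617.00 = 0.5184.
W = η·Q_H = 0.5184 × 379 = 196 MW.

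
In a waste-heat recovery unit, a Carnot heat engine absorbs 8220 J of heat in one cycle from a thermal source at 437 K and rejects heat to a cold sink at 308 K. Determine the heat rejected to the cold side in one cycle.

Q_C ≈ 5790 J

Since the cycle is reversible, η = 1 − T_C/T_H = 1 − 308.00/437.00 = 0.2952.
For a reversible cycle Q_C/Q_H = T_C/T_H, so Q_C = 8220 × 308.00/437.00 = 5790 J.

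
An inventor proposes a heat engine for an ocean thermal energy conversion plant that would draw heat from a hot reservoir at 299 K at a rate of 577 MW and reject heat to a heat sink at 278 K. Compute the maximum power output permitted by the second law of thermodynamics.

Ẇ_max ≈ 40.53 MW

No engine can exceed the Carnot limit: η_max = 1 − T_C/T_H = 1 − 278.00/299.00 = 0.0702.
W_max = η_max · Q_H = 0.0702 × 577 = 40.53 MW.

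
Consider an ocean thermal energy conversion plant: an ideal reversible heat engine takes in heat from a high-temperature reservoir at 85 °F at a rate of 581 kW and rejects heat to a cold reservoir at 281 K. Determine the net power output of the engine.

Ẇ ≈ 41.46 kW

T_H = 85 °F → (85 − 32) × 5/9 = 29.44 °C = 302.59 K.
Carnot efficiency: η = 1 − T_C/T_H = 1 − 281.00/302.59 = 0.0714.
W = η·Q_H = 0.0714 × 581 = 41.46 kW.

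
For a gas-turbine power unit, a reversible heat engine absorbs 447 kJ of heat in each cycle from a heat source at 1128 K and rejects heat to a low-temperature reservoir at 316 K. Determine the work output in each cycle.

W ≈ 322 kJ

η_rev = 1 − T_C/T_H = 1 − 316.00/1128.00 = 0.7199.
W = η·Q_H = 0.7199 × 447 = 322 kJ.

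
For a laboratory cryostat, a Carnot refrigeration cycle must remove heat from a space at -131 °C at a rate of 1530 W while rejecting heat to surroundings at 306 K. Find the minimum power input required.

T_C = -131 °C → -131 + 273.15 = 142.15 K.
Carnot COP: COP_R = T_C/(T_H − T_C) = 142.15/163.85 = 0.8676.
W = Q_C/COP_R = 1530/0.8676 = 1764 W.

Ẇ_in ≈ 1764 W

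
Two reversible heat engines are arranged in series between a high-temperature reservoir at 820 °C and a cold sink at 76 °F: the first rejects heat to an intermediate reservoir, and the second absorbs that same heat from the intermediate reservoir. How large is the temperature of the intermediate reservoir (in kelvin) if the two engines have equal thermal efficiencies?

T_m ≈ 570 K

T_H = 820 °C → 820 + 273.15 = 1093.15 K.
T_C = 76 °F → (76 − 32) × 5/9 = 24.44 °C = 297.59 K.
Equal efficiencies require 1 − T_m/T_H = 1 − T_C/T_m, i.e. T_m/T_H = T_C/T_m, so T_m = √(T_H·T_C) = √(1093.15 × 297.59) = 570 K.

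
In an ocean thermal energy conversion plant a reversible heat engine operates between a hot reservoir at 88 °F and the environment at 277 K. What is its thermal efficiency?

η ≈ 0.0896

T_H = 88 °F → (88 − 32) × 5/9 = 31.11 °C = 304.26 K.
η_rev = 1 − T_C/T_H = 1 − 277.00/304.26 = 0.0896.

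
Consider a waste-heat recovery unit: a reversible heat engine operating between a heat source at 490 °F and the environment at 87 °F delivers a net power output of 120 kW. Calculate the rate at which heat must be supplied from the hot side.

T_H = 490 °F → (490 − 32) × 5/9 = 254.44 °C = 527.59 K.
T_C = 87 °F → (87 − 32) × 5/9 = 30.56 °C = 303.71 K.
Carnot efficiency: η = 1 − T_C/T_H = 1 − 303.71/527.59 = 0.4244.
Q_H = W/η = 120/0.4244 = 283 kW.

Q̇_H ≈ 283 kW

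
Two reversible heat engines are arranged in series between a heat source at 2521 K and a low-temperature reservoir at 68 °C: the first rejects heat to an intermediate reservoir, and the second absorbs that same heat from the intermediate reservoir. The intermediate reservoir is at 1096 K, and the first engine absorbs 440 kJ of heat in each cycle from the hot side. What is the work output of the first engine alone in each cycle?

W₁ ≈ 249 kJ

T_C = 68 °C → 68 + 273.15 = 341.15 K.
First-stage efficiency η₁ = 1 − T_m/T_H = 1 − 1096.00/2521.00 = 0.5653.
W₁ = η₁·Q_H = 0.5653 × 440 = 249 kJ.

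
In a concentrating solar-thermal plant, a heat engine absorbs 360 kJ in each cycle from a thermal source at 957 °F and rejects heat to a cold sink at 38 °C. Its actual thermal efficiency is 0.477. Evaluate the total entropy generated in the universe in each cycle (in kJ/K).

T_H = 957 °F → (957 − 32) × 5/9 = 513.89 °C = 787.04 K.
T_C = 38 °C → 38 + 273.15 = 311.15 K.
W = η·Q_H = 0.477 × 360 = 171.7 kJ, so Q_C = Q_H − W = 188.3 kJ.
Reservoir entropy changes: ΔS_H = −Q_H/T_H = −360/787.04 = -0.4574 kJ/K and ΔS_C = +Q_C/T_C = 188.3/311.15 = 0.6051 kJ/K.
ΔS_univ = −Q_H/T_H + Q_C/T_C = 0.1477 kJ/K (> 0, since η = 0.477 < η_Carnot = 0.605).

ΔS_univ ≈ 0.1477 kJ/K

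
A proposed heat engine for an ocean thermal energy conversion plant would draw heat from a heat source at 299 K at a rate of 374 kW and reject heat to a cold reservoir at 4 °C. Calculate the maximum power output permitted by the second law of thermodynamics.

T_C = 4 °C → 4 + 273.15 = 277.15 K.
The second-law ceiling is the Carnot efficiency, η_max = 1 − T_C/T_H = 1 − 277.15/299.00 = 0.0731.
W_max = η_max · Q_H = 0.0731 × 374 = 27.33 kW.

Ẇ_max ≈ 27.33 kW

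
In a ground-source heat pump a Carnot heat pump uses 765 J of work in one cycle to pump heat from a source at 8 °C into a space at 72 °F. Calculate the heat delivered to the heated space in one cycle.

T_H = 72 °F → (72 − 32) × 5/9 = 22.22 °C = 295.37 K.
T_C = 8 °C → 8 + 273.15 = 281.15 K.
COP_HP = T_H/(T_H − T_C) = 295.37/14.22 = 20.7684.
Q_H = COP_HP · W = 20.7684 × 765 = 15890 J.

Q_H ≈ 15890 J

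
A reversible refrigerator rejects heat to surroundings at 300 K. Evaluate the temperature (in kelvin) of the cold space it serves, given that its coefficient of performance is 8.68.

COP_R = T_C/(T_H − T_C) ⇒ T_C = T_H·COP_R/(1 + COP_R) = 300.00 × 8.68/(1 + 8.68) = 269.0 K.

T_C ≈ 269.0 K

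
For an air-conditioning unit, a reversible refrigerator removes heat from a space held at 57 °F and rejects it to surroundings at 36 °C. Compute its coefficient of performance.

COP_R ≈ 12.98

T_H = 36 °C → 36 + 273.15 = 309.15 K.
T_C = 57 °F → (57 − 32) × 5/9 = 13.89 °C = 287.04 K.
Carnot COP: COP_R = T_C/(T_H − T_C) = 287.04/(309.15 − 287.04) = 12.98.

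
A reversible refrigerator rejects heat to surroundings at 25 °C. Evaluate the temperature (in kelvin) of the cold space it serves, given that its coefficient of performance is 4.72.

T_H = 25 °C → 25 + 273.15 = 298.15 K.
COP_R = T_C/(T_H − T_C) ⇒ T_C = T_H·COP_R/(1 + COP_R) = 298.15 × 4.72/(1 + 4.72) = 246.0 K.

T_C ≈ 246.0 K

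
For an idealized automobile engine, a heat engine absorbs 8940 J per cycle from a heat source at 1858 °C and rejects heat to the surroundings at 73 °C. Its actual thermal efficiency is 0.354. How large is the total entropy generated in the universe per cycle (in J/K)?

ΔS_univ ≈ 12.49 J/K

T_H = 1858 °C → 1858 + 273.15 = 2131.15 K.
T_C = 73 °C → 73 + 273.15 = 346.15 K.
W = η·Q_H = 0.354 × 8940 = 3165 J, so Q_C = Q_H − W = 5775 J.
Entropy balance on the reservoirs: −Q_H/T_H = -4.195 J/K, +Q_C/T_C = 16.68 J/K.
ΔS_univ = −Q_H/T_H + Q_C/T_C = 12.49 J/K (> 0, since η = 0.354 < η_Carnot = 0.838).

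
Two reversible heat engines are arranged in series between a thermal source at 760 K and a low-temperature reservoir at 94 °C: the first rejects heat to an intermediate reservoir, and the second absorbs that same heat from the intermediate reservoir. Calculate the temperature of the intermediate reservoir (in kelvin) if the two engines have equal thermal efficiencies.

T_m ≈ 528 K

T_C = 94 °C → 94 + 273.15 = 367.15 K.
Equal efficiencies require 1 − T_m/T_H = 1 − T_C/T_m, i.e. T_m/T_H = T_C/T_m, so T_m = √(T_H·T_C) = √(760.00 × 367.15) = 528 K.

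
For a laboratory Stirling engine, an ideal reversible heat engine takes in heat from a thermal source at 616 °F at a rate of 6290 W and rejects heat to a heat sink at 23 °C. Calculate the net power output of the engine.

Ẇ ≈ 3170 W

T_H = 616 °F → (616 − 32) × 5/9 = 324.44 °C = 597.59 K.
T_C = 23 °C → 23 + 273.15 = 296.15 K.
For a reversible engine, η = 1 − T_C/T_H = 1 − 296.15/597.59 = 0.5044.
W = η·Q_H = 0.5044 × 6290 = 3170 W.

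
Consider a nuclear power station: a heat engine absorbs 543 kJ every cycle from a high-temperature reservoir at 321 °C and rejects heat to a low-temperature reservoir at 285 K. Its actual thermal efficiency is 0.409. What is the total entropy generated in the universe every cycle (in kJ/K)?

ΔS_univ ≈ 0.212 kJ/K

T_H = 321 °C → 321 + 273.15 = 594.15 K.
W = η·Q_H = 0.409 × 543 = 222.1 kJ, so Q_C = Q_H − W = 320.9 kJ.
Reservoir entropy changes: ΔS_H = −Q_H/T_H = −543/594.15 = -0.9139 kJ/K and ΔS_C = +Q_C/T_C = 320.9/285.00 = 1.126 kJ/K.
ΔS_univ = −Q_H/T_H + Q_C/T_C = 0.212 kJ/K (> 0, since η = 0.409 < η_Carnot = 0.520).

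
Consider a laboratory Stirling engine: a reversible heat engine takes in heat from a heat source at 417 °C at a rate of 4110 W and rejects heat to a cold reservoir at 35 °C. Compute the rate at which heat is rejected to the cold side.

T_H = 417 °C → 417 + 273.15 = 690.15 K.
T_C = 35 °C → 35 + 273.15 = 308.15 K.
For a reversible engine, η = 1 − T_C/T_H = 1 − 308.15/690.15 = 0.5535.
For a reversible cycle Q_C/Q_H = T_C/T_H, so Q_C = 4110 × 308.15/690.15 = 1835 W.

Q̇_C ≈ 1835 W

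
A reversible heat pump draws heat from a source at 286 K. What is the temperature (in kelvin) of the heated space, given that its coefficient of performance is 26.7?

T_H ≈ 297 K

COP_HP = T_H/(T_H − T_C) ⇒ T_H = T_C·COP_HP/(COP_HP − 1) = 286.00 × 26.7/(26.7 − 1) = 297 K.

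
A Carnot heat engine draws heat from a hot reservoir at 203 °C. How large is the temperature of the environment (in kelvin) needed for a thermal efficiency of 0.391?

T_H = 203 °C → 203 + 273.15 = 476.15 K.
From η = 1 − T_C/T_H, T_C = T_H·(1 − η) = 476.15 × (1 − 0.391) = 290 K.

T_C ≈ 290 K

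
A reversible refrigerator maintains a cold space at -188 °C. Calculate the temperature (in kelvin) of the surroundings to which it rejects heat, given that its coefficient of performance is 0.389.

T_H ≈ 304.0 K

T_C = -188 °C → -188 + 273.15 = 85.15 K.
COP_R = T_C/(T_H − T_C) ⇒ T_H = T_C·(1 + 1/COP_R) = 85.15 × (1 + 1/0.389) = 304.0 K.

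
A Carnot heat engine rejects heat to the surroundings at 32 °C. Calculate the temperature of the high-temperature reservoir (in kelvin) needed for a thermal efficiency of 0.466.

T_H ≈ 571 K

T_C = 32 °C → 32 + 273.15 = 305.15 K.
From η = 1 − T_C/T_H, solving for T_H gives T_H = T_C/(1 − η) = 305.15/(1 − 0.466) = 571 K.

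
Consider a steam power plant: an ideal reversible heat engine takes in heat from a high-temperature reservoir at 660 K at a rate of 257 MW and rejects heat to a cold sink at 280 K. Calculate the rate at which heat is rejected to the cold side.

Q̇_C ≈ 109 MW

For a reversible engine, η = 1 − T_C/T_H = 1 − 280.00/660.00 = 0.5758.
For a reversible cycle Q_C/Q_H = T_C/T_H, so Q_C = 257 × 280.00/660.00 = 109 MW.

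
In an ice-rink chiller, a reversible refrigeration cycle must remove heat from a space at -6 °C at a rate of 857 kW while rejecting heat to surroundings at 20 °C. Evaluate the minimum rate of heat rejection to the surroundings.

Q̇_H ≈ 940 kW

T_H = 20 °C → 20 + 273.15 = 293.15 K.
T_C = -6 °C → -6 + 273.15 = 267.15 K.
For a reversible cycle Q_H/Q_C = T_H/T_C, so Q_H = Q_C·T_H/T_C = 857 × 293.15/267.15 = 940 kW.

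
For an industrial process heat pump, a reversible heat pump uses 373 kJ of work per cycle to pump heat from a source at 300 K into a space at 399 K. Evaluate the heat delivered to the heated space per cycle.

Q_H ≈ 1500 kJ

For a reversible heat pump, COP_HP = T_H/(T_H − T_C) = 399.00/99.00 = 4.0303.
Q_H = COP_HP · W = 4.0303 × 373 = 1500 kJ.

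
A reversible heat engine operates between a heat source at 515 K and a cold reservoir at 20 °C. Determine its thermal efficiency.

η ≈ 0.4308

T_C = 20 °C → 20 + 273.15 = 293.15 K.
For a reversible engine, η = 1 − T_C/T_H = 1 − 293.15/515.00 = 0.4308.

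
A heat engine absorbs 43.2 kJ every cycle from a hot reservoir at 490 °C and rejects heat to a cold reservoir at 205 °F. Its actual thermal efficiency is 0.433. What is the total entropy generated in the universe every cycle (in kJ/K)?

ΔS_univ ≈ 0.00973 kJ/K

T_H = 490 °C → 490 + 273.15 = 763.15 K.
T_C = 205 °F → (205 − 32) × 5/9 = 96.11 °C = 369.26 K.
W = η·Q_H = 0.433 × 43.2 = 18.71 kJ, so Q_C = Q_H − W = 24.49 kJ.
Reservoir entropy changes: ΔS_H = −Q_H/T_H = −43.2/763.15 = -0.05661 kJ/K and ΔS_C = +Q_C/T_C = 24.49/369.26 = 0.06633 kJ/K.
ΔS_univ = −Q_H/T_H + Q_C/T_C = 0.00973 kJ/K (> 0, since η = 0.433 < η_Carnot = 0.516).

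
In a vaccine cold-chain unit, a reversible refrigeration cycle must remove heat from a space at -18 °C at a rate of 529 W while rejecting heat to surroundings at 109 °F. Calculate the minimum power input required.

Ẇ_in ≈ 126.0 W

T_H = 109 °F → (109 − 32) × 5/9 = 42.78 °C = 315.93 K.
T_C = -18 °C → -18 + 273.15 = 255.15 K.
The reversible coefficient of performance is COP_R = T_C/(T_H − T_C) = 255.15/60.78 = 4.1981.
W = Q_C/COP_R = 529/4.1981 = 126.0 W.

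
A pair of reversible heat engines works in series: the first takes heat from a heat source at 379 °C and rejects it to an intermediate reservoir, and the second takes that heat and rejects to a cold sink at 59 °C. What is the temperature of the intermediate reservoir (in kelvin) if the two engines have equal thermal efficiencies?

T_H = 379 °C → 379 + 273.15 = 652.15 K.
T_C = 59 °C → 59 + 273.15 = 332.15 K.
Equal efficiencies require 1 − T_m/T_H = 1 − T_C/T_m, i.e. T_m/T_H = T_C/T_m, so T_m = √(T_H·T_C) = √(652.15 × 332.15) = 465 K.

T_m ≈ 465 K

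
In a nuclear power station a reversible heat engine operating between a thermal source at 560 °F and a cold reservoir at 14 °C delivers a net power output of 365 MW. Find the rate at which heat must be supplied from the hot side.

T_H = 560 °F → (560 − 32) × 5/9 = 293.33 °C = 566.48 K.
T_C = 14 °C → 14 + 273.15 = 287.15 K.
η_rev = 1 − T_C/T_H = 1 − 287.15/566.48 = 0.4931.
Q_H = W/η = 365/0.4931 = 740.2 MW.

Q̇_H ≈ 740.2 MW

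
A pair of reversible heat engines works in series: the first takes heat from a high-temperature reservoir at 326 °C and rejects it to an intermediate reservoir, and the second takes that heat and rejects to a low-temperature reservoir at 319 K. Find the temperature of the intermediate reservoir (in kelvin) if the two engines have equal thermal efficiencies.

T_m ≈ 437 K

T_H = 326 °C → 326 + 273.15 = 599.15 K.
Equal efficiencies require 1 − T_m/T_H = 1 − T_C/T_m, i.e. T_m/T_H = T_C/T_m, so T_m = √(T_H·T_C) = √(599.15 × 319.00) = 437 K.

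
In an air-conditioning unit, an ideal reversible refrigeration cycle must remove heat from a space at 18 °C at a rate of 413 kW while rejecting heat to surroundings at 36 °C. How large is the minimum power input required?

T_H = 36 °C → 36 + 273.15 = 309.15 K.
T_C = 18 °C → 18 + 273.15 = 291.15 K.
The reversible coefficient of performance is COP_R = T_C/(T_H − T_C) = 291.15/18.00 = 16.1750.
W = Q_C/COP_R = 413/16.1750 = 25.53 kW.

Ẇ_in ≈ 25.53 kW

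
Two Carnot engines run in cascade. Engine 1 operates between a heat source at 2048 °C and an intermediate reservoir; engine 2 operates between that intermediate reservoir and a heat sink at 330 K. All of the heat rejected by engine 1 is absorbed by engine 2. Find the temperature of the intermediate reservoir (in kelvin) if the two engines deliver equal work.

T_H = 2048 °C → 2048 + 273.15 = 2321.15 K.
For reversible stages Q_m = Q_H·(T_m/T_H). Setting W₁ = Q_H(1 − T_m/T_H) equal to W₂ = Q_m(1 − T_C/T_m) = Q_H·(T_m − T_C)/T_H gives T_H − T_m = T_m − T_C, so T_m = (T_H + T_C)/2 = (2321.15 + 330.00)/2 = 1330 K.

T_m ≈ 1330 K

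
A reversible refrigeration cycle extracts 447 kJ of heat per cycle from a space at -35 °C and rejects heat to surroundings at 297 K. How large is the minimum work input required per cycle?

W_in ≈ 110.5 kJ

T_C = -35 °C → -35 + 273.15 = 238.15 K.
Carnot COP: COP_R = T_C/(T_H − T_C) = 238.15/58.85 = 4.0467.
W = Q_C/COP_R = 447/4.0467 = 110.5 kJ.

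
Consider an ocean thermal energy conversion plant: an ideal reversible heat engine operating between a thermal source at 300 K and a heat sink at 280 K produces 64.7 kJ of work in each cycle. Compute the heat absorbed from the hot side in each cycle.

Q_H ≈ 971 kJ

Since the cycle is reversible, η = 1 − T_C/T_H = 1 − 280.00/300.00 = 0.0667.
Q_H = W/η = 64.7/0.0667 = 971 kJ.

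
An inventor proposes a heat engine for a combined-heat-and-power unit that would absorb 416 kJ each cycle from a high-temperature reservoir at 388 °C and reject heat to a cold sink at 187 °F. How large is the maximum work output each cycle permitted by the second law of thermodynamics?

T_H = 388 °C → 388 + 273.15 = 661.15 K.
T_C = 187 °F → (187 − 32) × 5/9 = 86.11 °C = 359.26 K.
By the Carnot theorem, η_max = 1 − T_C/T_H = 1 − 359.26/661.15 = 0.4566.
W_max = η_max · Q_H = 0.4566 × 416 = 190.0 kJ.

W_max ≈ 190.0 kJ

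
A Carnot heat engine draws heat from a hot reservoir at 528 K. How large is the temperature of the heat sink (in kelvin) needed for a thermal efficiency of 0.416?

From η = 1 − T_C/T_H, T_C = T_H·(1 − η) = 528.00 × (1 − 0.416) = 308 K.

T_C ≈ 308 K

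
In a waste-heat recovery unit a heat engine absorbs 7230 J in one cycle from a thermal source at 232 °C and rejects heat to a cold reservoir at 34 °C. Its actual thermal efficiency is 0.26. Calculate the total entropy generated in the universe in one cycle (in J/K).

T_H = 232 °C → 232 + 273.15 = 505.15 K.
T_C = 34 °C → 34 + 273.15 = 307.15 K.
W = η·Q_H = 0.26 × 7230 = 1880 J, so Q_C = Q_H − W = 5350 J.
The hot reservoir loses entropy Q_H/T_H = 7230/505.15 = 14.31 J/K; the cold reservoir gains Q_C/T_C = 5350/307.15 = 17.42 J/K.
ΔS_univ = −Q_H/T_H + Q_C/T_C = 3.106 J/K (> 0, since η = 0.26 < η_Carnot = 0.392).

ΔS_univ ≈ 3.106 J/K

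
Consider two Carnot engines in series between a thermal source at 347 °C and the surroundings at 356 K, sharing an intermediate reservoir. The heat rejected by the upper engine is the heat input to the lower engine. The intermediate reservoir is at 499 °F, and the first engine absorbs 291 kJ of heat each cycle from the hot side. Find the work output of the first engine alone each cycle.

W₁ ≈ 41.1 kJ

T_H = 347 °C → 347 + 273.15 = 620.15 K.
T_m = 499 °F → (499 − 32) × 5/9 = 259.44 °C = 532.59 K.
First-stage efficiency η₁ = 1 − T_m/T_H = 1 − 532.59/620.15 = 0.1412.
W₁ = η₁·Q_H = 0.1412 × 291 = 41.1 kJ.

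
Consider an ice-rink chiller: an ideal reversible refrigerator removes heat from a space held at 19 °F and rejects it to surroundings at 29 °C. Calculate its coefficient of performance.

T_H = 29 °C → 29 + 273.15 = 302.15 K.
T_C = 19 °F → (19 − 32) × 5/9 = -7.22 °C = 265.93 K.
For a reversible refrigerator, COP_R = T_C/(T_H − T_C) = 265.93/(302.15 − 265.93) = 7.34.

COP_R ≈ 7.34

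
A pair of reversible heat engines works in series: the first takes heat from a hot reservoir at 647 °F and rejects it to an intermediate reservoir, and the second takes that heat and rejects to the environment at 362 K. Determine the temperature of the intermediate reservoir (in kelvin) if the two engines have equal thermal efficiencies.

T_m ≈ 472 K

T_H = 647 °F → (647 − 32) × 5/9 = 341.67 °C = 614.82 K.
Equal efficiencies require 1 − T_m/T_H = 1 − T_C/T_m, i.e. T_m/T_H = T_C/T_m, so T_m = √(T_H·T_C) = √(614.82 × 362.00) = 472 K.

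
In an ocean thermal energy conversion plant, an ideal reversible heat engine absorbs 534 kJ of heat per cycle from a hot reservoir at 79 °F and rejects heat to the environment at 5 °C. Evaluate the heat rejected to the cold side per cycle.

T_H = 79 °F → (79 − 32) × 5/9 = 26.11 °C = 299.26 K.
T_C = 5 °C → 5 + 273.15 = 278.15 K.
η_rev = 1 − T_C/T_H = 1 − 278.15/299.26 = 0.0705.
For a reversible cycle Q_C/Q_H = T_C/T_H, so Q_C = 534 × 278.15/299.26 = 496 kJ.

Q_C ≈ 496 kJ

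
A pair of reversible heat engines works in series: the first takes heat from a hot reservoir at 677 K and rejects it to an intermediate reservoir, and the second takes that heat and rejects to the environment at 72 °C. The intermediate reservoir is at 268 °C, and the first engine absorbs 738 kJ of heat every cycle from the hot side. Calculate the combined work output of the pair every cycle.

W_total ≈ 362 kJ

T_C = 72 °C → 72 + 273.15 = 345.15 K.
Two reversible stages in series are equivalent to a single Carnot engine between T_H and T_C, so η_total = 1 − T_C/T_H = 1 − 345.15/677.00 = 0.4902.
W_total = η_total · Q_H = 0.4902 × 738 = 362 kJ.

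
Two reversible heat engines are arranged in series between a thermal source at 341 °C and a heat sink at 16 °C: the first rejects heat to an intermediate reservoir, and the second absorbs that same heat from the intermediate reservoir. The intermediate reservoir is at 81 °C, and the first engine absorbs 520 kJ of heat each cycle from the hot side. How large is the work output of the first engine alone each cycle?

T_H = 341 °C → 341 + 273.15 = 614.15 K.
T_C = 16 °C → 16 + 273.15 = 289.15 K.
T_m = 81 °C → 81 + 273.15 = 354.15 K.
First-stage efficiency η₁ = 1 − T_m/T_H = 1 − 354.15/614.15 = 0.4233.
W₁ = η₁·Q_H = 0.4233 × 520 = 220 kJ.

W₁ ≈ 220 kJ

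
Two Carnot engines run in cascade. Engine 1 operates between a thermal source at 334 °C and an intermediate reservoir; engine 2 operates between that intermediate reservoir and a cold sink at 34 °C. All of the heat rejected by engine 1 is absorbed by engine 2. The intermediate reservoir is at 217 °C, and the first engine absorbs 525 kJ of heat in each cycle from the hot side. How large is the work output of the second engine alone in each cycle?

T_H = 334 °C → 334 + 273.15 = 607.15 K.
T_C = 34 °C → 34 + 273.15 = 307.15 K.
T_m = 217 °C → 217 + 273.15 = 490.15 K.
Heat entering the second stage: Q_m = Q_H·(T_m/T_H) = 525 × 490.15/607.15 = 424 kJ.
Second-stage efficiency η₂ = 1 − T_C/T_m = 1 − 307.15/490.15 = 0.3734, so W₂ = η₂·Q_m = 158 kJ.

W₂ ≈ 158 kJ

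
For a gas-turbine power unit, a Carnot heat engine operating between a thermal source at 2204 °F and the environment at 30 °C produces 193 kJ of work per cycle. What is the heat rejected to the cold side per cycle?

Q_C ≈ 49.7 kJ

T_H = 2204 °F → (2204 − 32) × 5/9 = 1206.67 °C = 1479.82 K.
T_C = 30 °C → 30 + 273.15 = 303.15 K.
For a reversible engine, η = 1 − T_C/T_H = 1 − 303.15/1479.82 = 0.7951.
Since Q_C/Q_H = T_C/T_H and Q_H = W/η, Q_C = W·T_C/(T_H − T_C) = 193 × 303.15/1176.67 = 49.7 kJ.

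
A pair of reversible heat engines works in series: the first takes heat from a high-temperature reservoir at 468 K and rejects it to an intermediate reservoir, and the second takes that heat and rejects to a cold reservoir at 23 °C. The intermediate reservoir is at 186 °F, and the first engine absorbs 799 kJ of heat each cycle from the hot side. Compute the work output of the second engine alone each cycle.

W₂ ≈ 106.8 kJ

T_C = 23 °C → 23 + 273.15 = 296.15 K.
T_m = 186 °F → (186 − 32) × 5/9 = 85.56 °C = 358.71 K.
Heat entering the second stage: Q_m = Q_H·(T_m/T_H) = 799 × 358.71/468.00 = 612.4 kJ.
Second-stage efficiency η₂ = 1 − T_C/T_m = 1 − 296.15/358.71 = 0.1744, so W₂ = η₂·Q_m = 106.8 kJ.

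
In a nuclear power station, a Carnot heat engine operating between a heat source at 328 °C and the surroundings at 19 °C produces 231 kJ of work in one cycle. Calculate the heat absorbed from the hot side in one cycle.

Q_H ≈ 449.4 kJ

T_H = 328 °C → 328 + 273.15 = 601.15 K.
T_C = 19 °C → 19 + 273.15 = 292.15 K.
For a reversible engine, η = 1 − T_C/T_H = 1 − 292.15/601.15 = 0.5140.
Q_H = W/η = 231/0.5140 = 449.4 kJ.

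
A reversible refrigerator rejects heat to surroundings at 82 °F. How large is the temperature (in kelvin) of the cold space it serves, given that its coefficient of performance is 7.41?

T_H = 82 °F → (82 − 32) × 5/9 = 27.78 °C = 300.93 K.
COP_R = T_C/(T_H − T_C) ⇒ T_C = T_H·COP_R/(1 + COP_R) = 300.93 × 7.41/(1 + 7.41) = 265 K.

T_C ≈ 265 K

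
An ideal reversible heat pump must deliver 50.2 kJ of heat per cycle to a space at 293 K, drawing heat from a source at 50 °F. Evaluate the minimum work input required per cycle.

W_in ≈ 1.688 kJ

T_C = 50 °F → (50 − 32) × 5/9 = 10.00 °C = 283.15 K.
Reversible heating COP: COP_HP = T_H/(T_H − T_C) = 293.00/9.85 = 29.7462.
W = Q_H/COP_HP = 50.2/29.7462 = 1.688 kJ.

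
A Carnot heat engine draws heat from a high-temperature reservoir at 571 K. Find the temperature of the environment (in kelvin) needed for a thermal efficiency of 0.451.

From η = 1 − T_C/T_H, T_C = T_H·(1 − η) = 571.00 × (1 − 0.451) = 313 K.

T_C ≈ 313 K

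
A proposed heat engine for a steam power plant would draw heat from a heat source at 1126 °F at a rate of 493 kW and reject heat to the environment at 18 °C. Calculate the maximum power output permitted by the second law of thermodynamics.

T_H = 1126 °F → (1126 − 32) × 5/9 = 607.78 °C = 880.93 K.
T_C = 18 °C → 18 + 273.15 = 291.15 K.
The upper bound on efficiency is η_max = 1 − T_C/T_H = 1 − 291.15/880.93 = 0.6695.
W_max = η_max · Q_H = 0.6695 × 493 = 330 kW.

Ẇ_max ≈ 330 kW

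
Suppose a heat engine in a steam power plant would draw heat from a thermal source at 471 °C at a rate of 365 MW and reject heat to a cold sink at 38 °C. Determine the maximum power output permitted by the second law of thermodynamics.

T_H = 471 °C → 471 + 273.15 = 744.15 K.
T_C = 38 °C → 38 + 273.15 = 311.15 K.
By the Carnot theorem, η_max = 1 − T_C/T_H = 1 − 311.15/744.15 = 0.5819.
W_max = η_max · Q_H = 0.5819 × 365 = 212 MW.

Ẇ_max ≈ 212 MW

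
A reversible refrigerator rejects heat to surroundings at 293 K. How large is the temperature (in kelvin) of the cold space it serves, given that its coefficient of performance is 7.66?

T_C ≈ 259.2 K

COP_R = T_C/(T_H − T_C) ⇒ T_C = T_H·COP_R/(1 + COP_R) = 293.00 × 7.66/(1 + 7.66) = 259.2 K.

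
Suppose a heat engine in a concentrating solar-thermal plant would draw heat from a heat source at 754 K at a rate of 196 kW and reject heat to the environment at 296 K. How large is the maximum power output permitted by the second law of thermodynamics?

Ẇ_max ≈ 119 kW

The upper bound on efficiency is η_max = 1 − T_C/T_H = 1 − 296.00/754.00 = 0.6074.
W_max = η_max · Q_H = 0.6074 × 196 = 119 kW.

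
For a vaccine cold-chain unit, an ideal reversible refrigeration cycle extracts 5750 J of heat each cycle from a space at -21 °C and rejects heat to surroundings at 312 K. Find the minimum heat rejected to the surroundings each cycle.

T_C = -21 °C → -21 + 273.15 = 252.15 K.
For a reversible cycle Q_H/Q_C = T_H/T_C, so Q_H = Q_C·T_H/T_C = 5750 × 312.00/252.15 = 7110 J.

Q_H ≈ 7110 J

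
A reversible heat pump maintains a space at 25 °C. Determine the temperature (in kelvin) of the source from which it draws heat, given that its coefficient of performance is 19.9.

T_H = 25 °C → 25 + 273.15 = 298.15 K.
COP_HP = T_H/(T_H − T_C) ⇒ T_C = T_H·(COP_HP − 1)/COP_HP = 298.15 × (19.9 − 1)/19.9 = 283 K.

T_C ≈ 283 K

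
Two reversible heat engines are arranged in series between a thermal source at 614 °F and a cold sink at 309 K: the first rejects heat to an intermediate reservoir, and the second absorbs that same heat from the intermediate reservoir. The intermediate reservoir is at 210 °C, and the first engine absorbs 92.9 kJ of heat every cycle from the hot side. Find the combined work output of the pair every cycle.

W_total ≈ 44.77 kJ

T_H = 614 °F → (614 − 32) × 5/9 = 323.33 °C = 596.48 K.
Two reversible stages in series are equivalent to a single Carnot engine between T_H and T_C, so η_total = 1 − T_C/T_H = 1 − 309.00/596.48 = 0.4820.
W_total = η_total · Q_H = 0.4820 × 92.9 = 44.77 kJ.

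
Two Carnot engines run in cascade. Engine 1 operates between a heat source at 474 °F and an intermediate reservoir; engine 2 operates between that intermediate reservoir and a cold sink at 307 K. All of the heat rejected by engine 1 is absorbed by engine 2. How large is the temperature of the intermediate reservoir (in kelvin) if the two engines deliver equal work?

T_m ≈ 413 K

T_H = 474 °F → (474 − 32) × 5/9 = 245.56 °C = 518.71 K.
For reversible stages Q_m = Q_H·(T_m/T_H). Setting W₁ = Q_H(1 − T_m/T_H) equal to W₂ = Q_m(1 − T_C/T_m) = Q_H·(T_m − T_C)/T_H gives T_H − T_m = T_m − T_C, so T_m = (T_H + T_C)/2 = (518.71 + 307.00)/2 = 413 K.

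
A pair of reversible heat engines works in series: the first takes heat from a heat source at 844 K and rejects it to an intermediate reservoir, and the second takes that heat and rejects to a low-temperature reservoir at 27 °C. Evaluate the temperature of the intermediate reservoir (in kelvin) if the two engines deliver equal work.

T_m ≈ 572 K

T_C = 27 °C → 27 + 273.15 = 300.15 K.
For reversible stages Q_m = Q_H·(T_m/T_H). Setting W₁ = Q_H(1 − T_m/T_H) equal to W₂ = Q_m(1 − T_C/T_m) = Q_H·(T_m − T_C)/T_H gives T_H − T_m = T_m − T_C, so T_m = (T_H + T_C)/2 = (844.00 + 300.15)/2 = 572 K.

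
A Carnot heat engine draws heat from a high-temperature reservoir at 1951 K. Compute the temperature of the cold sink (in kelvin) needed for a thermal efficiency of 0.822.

T_C ≈ 347 K

From η = 1 − T_C/T_H, T_C = T_H·(1 − η) = 1951.00 × (1 − 0.822) = 347 K.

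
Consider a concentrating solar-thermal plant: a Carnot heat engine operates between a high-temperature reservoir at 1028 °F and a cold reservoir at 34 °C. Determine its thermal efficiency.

η ≈ 0.628

T_H = 1028 °F → (1028 − 32) × 5/9 = 553.33 °C = 826.48 K.
T_C = 34 °C → 34 + 273.15 = 307.15 K.
Since the cycle is reversible, η = 1 − T_C/T_H = 1 − 307.15/826.48 = 0.628.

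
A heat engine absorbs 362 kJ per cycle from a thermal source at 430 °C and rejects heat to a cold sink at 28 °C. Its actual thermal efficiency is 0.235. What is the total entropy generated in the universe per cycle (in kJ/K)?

T_H = 430 °C → 430 + 273.15 = 703.15 K.
T_C = 28 °C → 28 + 273.15 = 301.15 K.
W = η·Q_H = 0.235 × 362 = 85.07 kJ, so Q_C = Q_H − W = 276.9 kJ.
The hot reservoir loses entropy Q_H/T_H = 362/703.15 = 0.5148 kJ/K; the cold reservoir gains Q_C/T_C = 276.9/301.15 = 0.9196 kJ/K.
ΔS_univ = −Q_H/T_H + Q_C/T_C = 0.405 kJ/K (> 0, since η = 0.235 < η_Carnot = 0.572).

ΔS_univ ≈ 0.405 kJ/K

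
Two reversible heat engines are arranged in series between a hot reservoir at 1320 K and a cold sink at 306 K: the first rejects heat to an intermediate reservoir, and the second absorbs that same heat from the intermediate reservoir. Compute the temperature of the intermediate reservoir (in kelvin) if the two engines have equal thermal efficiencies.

T_m ≈ 635.5 K

Equal efficiencies require 1 − T_m/T_H = 1 − T_C/T_m, i.e. T_m/T_H = T_C/T_m, so T_m = √(T_H·T_C) = √(1320.00 × 306.00) = 635.5 K.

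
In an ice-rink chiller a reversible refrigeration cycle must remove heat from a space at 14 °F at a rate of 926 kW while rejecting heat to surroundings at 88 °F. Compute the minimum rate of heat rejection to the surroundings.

Q̇_H ≈ 1070 kW

T_H = 88 °F → (88 − 32) × 5/9 = 31.11 °C = 304.26 K.
T_C = 14 °F → (14 − 32) × 5/9 = -10.00 °C = 263.15 K.
For a reversible cycle Q_H/Q_C = T_H/T_C, so Q_H = Q_C·T_H/T_C = 926 × 304.26/263.15 = 1070 kW.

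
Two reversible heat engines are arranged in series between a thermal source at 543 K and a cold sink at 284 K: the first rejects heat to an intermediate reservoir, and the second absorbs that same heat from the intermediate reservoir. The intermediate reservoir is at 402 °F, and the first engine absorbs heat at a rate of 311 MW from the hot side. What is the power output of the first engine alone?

T_m = 402 °F → (402 − 32) × 5/9 = 205.56 °C = 478.71 K.
First-stage efficiency η₁ = 1 − T_m/T_H = 1 − 478.71/543.00 = 0.1184.
W₁ = η₁·Q_H = 0.1184 × 311 = 36.8 MW.

Ẇ₁ ≈ 36.8 MW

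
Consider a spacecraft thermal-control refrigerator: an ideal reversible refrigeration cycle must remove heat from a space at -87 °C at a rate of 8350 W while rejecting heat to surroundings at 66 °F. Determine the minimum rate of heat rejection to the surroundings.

T_H = 66 °F → (66 − 32) × 5/9 = 18.89 °C = 292.04 K.
T_C = -87 °C → -87 + 273.15 = 186.15 K.
For a reversible cycle Q_H/Q_C = T_H/T_C, so Q_H = Q_C·T_H/T_C = 8350 × 292.04/186.15 = 13100 W.

Q̇_H ≈ 13100 W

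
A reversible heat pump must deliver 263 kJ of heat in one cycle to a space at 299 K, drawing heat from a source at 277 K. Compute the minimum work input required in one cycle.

W_in ≈ 19.4 kJ

For a reversible heat pump, COP_HP = T_H/(T_H − T_C) = 299.00/22.00 = 13.5909.
W = Q_H/COP_HP = 263/13.5909 = 19.4 kJ.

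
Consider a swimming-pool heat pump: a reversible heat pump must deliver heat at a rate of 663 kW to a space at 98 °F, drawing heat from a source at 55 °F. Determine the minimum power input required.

Ẇ_in ≈ 51.12 kW

T_H = 98 °F → (98 − 32) × 5/9 = 36.67 °C = 309.82 K.
T_C = 55 °F → (55 − 32) × 5/9 = 12.78 °C = 285.93 K.
The Carnot heat-pump COP is COP_HP = T_H/(T_H − T_C) = 309.82/23.89 = 12.9691.
W = Q_H/COP_HP = 663/12.9691 = 51.12 kW.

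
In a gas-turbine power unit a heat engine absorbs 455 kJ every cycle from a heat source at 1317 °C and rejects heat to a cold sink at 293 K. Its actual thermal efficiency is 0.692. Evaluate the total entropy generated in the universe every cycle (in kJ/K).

T_H = 1317 °C → 1317 + 273.15 = 1590.15 K.
W = η·Q_H = 0.692 × 455 = 314.9 kJ, so Q_C = Q_H − W = 140.1 kJ.
Reservoir entropy changes: ΔS_H = −Q_H/T_H = −455/1590.15 = -0.2861 kJ/K and ΔS_C = +Q_C/T_C = 140.1/293.00 = 0.4783 kJ/K.
ΔS_univ = −Q_H/T_H + Q_C/T_C = 0.192 kJ/K (> 0, since η = 0.692 < η_Carnot = 0.816).

ΔS_univ ≈ 0.192 kJ/K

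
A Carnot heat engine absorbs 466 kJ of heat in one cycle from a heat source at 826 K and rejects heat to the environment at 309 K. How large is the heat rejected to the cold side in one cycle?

Q_C ≈ 174.3 kJ

Since the cycle is reversible, η = 1 − T_C/T_H = 1 − 309.00/826.00 = 0.6259.
For a reversible cycle Q_C/Q_H = T_C/T_H, so Q_C = 466 × 309.00/826.00 = 174.3 kJ.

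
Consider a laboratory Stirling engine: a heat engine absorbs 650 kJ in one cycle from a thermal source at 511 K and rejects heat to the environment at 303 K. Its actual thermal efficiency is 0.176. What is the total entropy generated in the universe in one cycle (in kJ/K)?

ΔS_univ ≈ 0.496 kJ/K

W = η·Q_H = 0.176 × 650 = 114.4 kJ, so Q_C = Q_H − W = 535.6 kJ.
The hot reservoir loses entropy Q_H/T_H = 650/511.00 = 1.272 kJ/K; the cold reservoir gains Q_C/T_C = 535.6/303.00 = 1.768 kJ/K.
ΔS_univ = −Q_H/T_H + Q_C/T_C = 0.496 kJ/K (> 0, since η = 0.176 < η_Carnot = 0.407).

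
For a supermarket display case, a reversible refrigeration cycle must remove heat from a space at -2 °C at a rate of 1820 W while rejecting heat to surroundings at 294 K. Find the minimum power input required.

T_C = -2 °C → -2 + 273.15 = 271.15 K.
For a reversible refrigerator, COP_R = T_C/(T_H − T_C) = 271.15/22.85 = 11.8665.
W = Q_C/COP_R = 1820/11.8665 = 153 W.

Ẇ_in ≈ 153 W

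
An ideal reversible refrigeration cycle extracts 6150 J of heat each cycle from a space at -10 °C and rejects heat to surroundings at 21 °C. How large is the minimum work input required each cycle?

T_H = 21 °C → 21 + 273.15 = 294.15 K.
T_C = -10 °C → -10 + 273.15 = 263.15 K.
The reversible coefficient of performance is COP_R = T_C/(T_H − T_C) = 263.15/31.00 = 8.4887.
W = Q_C/COP_R = 6150/8.4887 = 724 J.

W_in ≈ 724 J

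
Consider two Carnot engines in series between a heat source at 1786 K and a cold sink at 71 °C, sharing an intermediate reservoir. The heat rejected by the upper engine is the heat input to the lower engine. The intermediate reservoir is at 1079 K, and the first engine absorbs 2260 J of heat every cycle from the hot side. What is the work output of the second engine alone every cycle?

W₂ ≈ 929.9 J

T_C = 71 °C → 71 + 273.15 = 344.15 K.
Heat entering the second stage: Q_m = Q_H·(T_m/T_H) = 2260 × 1079.00/1786.00 = 1365 J.
Second-stage efficiency η₂ = 1 − T_C/T_m = 1 − 344.15/1079.00 = 0.6810, so W₂ = η₂·Q_m = 929.9 J.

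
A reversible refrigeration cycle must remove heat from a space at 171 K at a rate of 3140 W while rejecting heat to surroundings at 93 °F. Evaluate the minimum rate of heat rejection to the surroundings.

Q̇_H ≈ 5640 W

T_H = 93 °F → (93 − 32) × 5/9 = 33.89 °C = 307.04 K.
For a reversible cycle Q_H/Q_C = T_H/T_C, so Q_H = Q_C·T_H/T_C = 3140 × 307.04/171.00 = 5640 W.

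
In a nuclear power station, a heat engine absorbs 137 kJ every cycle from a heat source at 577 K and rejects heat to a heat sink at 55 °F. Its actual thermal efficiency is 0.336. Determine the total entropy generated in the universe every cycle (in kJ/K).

T_C = 55 °F → (55 − 32) × 5/9 = 12.78 °C = 285.93 K.
W = η·Q_H = 0.336 × 137 = 46.03 kJ, so Q_C = Q_H − W = 90.97 kJ.
Entropy balance on the reservoirs: −Q_H/T_H = -0.2374 kJ/K, +Q_C/T_C = 0.3182 kJ/K.
ΔS_univ = −Q_H/T_H + Q_C/T_C = 0.08072 kJ/K (> 0, since η = 0.336 < η_Carnot = 0.504).

ΔS_univ ≈ 0.08072 kJ/K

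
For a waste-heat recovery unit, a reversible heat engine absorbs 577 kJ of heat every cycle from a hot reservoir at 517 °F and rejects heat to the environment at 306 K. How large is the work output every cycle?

T_H = 517 °F → (517 − 32) × 5/9 = 269.44 °C = 542.59 K.
Carnot efficiency: η = 1 − T_C/T_H = 1 − 306.00/542.59 = 0.4360.
W = η·Q_H = 0.4360 × 577 = 252 kJ.

W ≈ 252 kJ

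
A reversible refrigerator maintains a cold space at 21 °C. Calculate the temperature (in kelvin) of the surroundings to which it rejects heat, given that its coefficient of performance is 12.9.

T_C = 21 °C → 21 + 273.15 = 294.15 K.
COP_R = T_C/(T_H − T_C) ⇒ T_H = T_C·(1 + 1/COP_R) = 294.15 × (1 + 1/12.9) = 317 K.

T_H ≈ 317 K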